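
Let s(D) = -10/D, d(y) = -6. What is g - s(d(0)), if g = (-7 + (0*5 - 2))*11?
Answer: -302/3 ≈ -100.67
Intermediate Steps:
g = -99 (g = (-7 + (0 - 2))*11 = (-7 - 2)*11 = -9*11 = -99)
g - s(d(0)) = -99 - (-10)/(-6) = -99 - (-10)*(-1)/6 = -99 - 1*5/3 = -99 - 5/3 = -302/3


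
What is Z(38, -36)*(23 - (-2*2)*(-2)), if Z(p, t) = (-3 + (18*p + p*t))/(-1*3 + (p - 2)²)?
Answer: -3435/431 ≈ -7.9698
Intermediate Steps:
Z(p, t) = (-3 + 18*p + p*t)/(-3 + (-2 + p)²)
Z(38, -36)*(23 - (-2*2)*(-2)) = ((-3 + 18*38 + 38*(-36))/(-3 + (-2 + 38)²))*(23 - (-2*2)*(-2)) = ((-3 + 684 - 1368)/(-3 + 36²))*(23 - (-4)*(-2)) = (-687/(-3 + 1296))*(23 - 1*8) = (-687/1293)*(23 - 8) = ((1/1293)*(-687))*15 = -229/431*15 = -3435/431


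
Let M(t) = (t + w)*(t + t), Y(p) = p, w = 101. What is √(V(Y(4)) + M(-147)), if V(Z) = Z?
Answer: 2*√3382 ≈ 116.31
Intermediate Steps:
M(t) = 2*t*(101 + t) (M(t) = (t + 101)*(t + t) = (101 + t)*(2*t) = 2*t*(101 + t))
√(V(Y(4)) + M(-147)) = √(4 + 2*(-147)*(101 - 147)) = √(4 + 2*(-147)*(-46)) = √(4 + 13524) = √13528 = 2*√3382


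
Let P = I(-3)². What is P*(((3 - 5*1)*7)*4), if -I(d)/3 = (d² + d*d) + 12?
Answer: -453600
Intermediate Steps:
I(d) = -36 - 6*d² (I(d) = -3*((d² + d*d) + 12) = -3*((d² + d²) + 12) = -3*(2*d² + 12) = -3*(12 + 2*d²) = -36 - 6*d²)
P = 8100 (P = (-36 - 6*(-3)²)² = (-36 - 6*9)² = (-36 - 54)² = (-90)² = 8100)
P*(((3 - 5*1)*7)*4) = 8100*(((3 - 5*1)*7)*4) = 8100*(((3 - 5)*7)*4) = 8100*(-2*7*4) = 8100*(-14*4) = 8100*(-56) = -453600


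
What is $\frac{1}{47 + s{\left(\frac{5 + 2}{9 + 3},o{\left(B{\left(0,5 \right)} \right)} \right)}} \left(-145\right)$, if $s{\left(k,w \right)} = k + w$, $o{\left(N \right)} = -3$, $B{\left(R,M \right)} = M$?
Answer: $- \frac{348}{107} \approx -3.2523$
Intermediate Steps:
$\frac{1}{47 + s{\left(\frac{5 + 2}{9 + 3},o{\left(B{\left(0,5 \right)} \right)} \right)}} \left(-145\right) = \frac{1}{47 - \left(3 - \frac{5 + 2}{9 + 3}\right)} \left(-145\right) = \frac{1}{47 - \left(3 - \frac{7}{12}\right)} \left(-145\right) = \frac{1}{47 + \left(7 \cdot \frac{1}{12} - 3\right)} \left(-145\right) = \frac{1}{47 + \left(\frac{7}{12} - 3\right)} \left(-145\right) = \frac{1}{47 - \frac{29}{12}} \left(-145\right) = \frac{1}{\frac{535}{12}} \left(-145\right) = \frac{12}{535} \left(-145\right) = - \frac{348}{107}$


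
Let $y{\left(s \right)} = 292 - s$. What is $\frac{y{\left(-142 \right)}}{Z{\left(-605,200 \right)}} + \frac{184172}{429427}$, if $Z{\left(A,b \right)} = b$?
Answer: $\frac{111602859}{42942700} \approx 2.5989$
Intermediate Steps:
$\frac{y{\left(-142 \right)}}{Z{\left(-605,200 \right)}} + \frac{184172}{429427} = \frac{292 - -142}{200} + \frac{184172}{429427} = \left(292 + 142\right) \frac{1}{200} + 184172 \cdot \frac{1}{429427} = 434 \cdot \frac{1}{200} + \frac{184172}{429427} = \frac{217}{100} + \frac{184172}{429427} = \frac{111602859}{42942700}$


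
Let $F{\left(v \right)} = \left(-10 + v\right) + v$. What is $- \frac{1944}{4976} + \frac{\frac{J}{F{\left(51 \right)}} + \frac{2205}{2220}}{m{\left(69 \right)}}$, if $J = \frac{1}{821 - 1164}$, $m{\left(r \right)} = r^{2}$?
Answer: $- \frac{168758700143}{432197500203} \approx -0.39047$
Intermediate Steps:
$J = - \frac{1}{343}$ ($J = \frac{1}{-343} = - \frac{1}{343} \approx -0.0029155$)
$F{\left(v \right)} = -10 + 2 v$
$- \frac{1944}{4976} + \frac{\frac{J}{F{\left(51 \right)}} + \frac{2205}{2220}}{m{\left(69 \right)}} = - \frac{1944}{4976} + \frac{- \frac{1}{343 \left(-10 + 2 \cdot 51\right)} + \frac{2205}{2220}}{69^{2}} = \left(-1944\right) \frac{1}{4976} + \frac{- \frac{1}{343 \left(-10 + 102\right)} + 2205 \cdot \frac{1}{2220}}{4761} = - \frac{243}{622} + \left(- \frac{1}{343 \cdot 92} + \frac{147}{148}\right) \frac{1}{4761} = - \frac{243}{622} + \left(\left(- \frac{1}{343}\right) \frac{1}{92} + \frac{147}{148}\right) \frac{1}{4761} = - \frac{243}{622} + \left(- \frac{1}{31556} + \frac{147}{148}\right) \frac{1}{4761} = - \frac{243}{622} + \frac{579823}{583786} \cdot \frac{1}{4761} = - \frac{243}{622} + \frac{579823}{2779405146} = - \frac{168758700143}{432197500203}$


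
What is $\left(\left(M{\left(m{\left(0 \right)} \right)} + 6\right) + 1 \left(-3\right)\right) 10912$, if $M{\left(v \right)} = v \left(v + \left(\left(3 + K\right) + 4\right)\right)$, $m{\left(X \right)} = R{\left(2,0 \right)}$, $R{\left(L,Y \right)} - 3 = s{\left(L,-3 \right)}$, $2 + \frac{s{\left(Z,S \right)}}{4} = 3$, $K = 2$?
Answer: $1254880$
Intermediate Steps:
$s{\left(Z,S \right)} = 4$ ($s{\left(Z,S \right)} = -8 + 4 \cdot 3 = -8 + 12 = 4$)
$R{\left(L,Y \right)} = 7$ ($R{\left(L,Y \right)} = 3 + 4 = 7$)
$m{\left(X \right)} = 7$
$M{\left(v \right)} = v \left(9 + v\right)$ ($M{\left(v \right)} = v \left(v + \left(\left(3 + 2\right) + 4\right)\right) = v \left(v + \left(5 + 4\right)\right) = v \left(v + 9\right) = v \left(9 + v\right)$)
$\left(\left(M{\left(m{\left(0 \right)} \right)} + 6\right) + 1 \left(-3\right)\right) 10912 = \left(\left(7 \left(9 + 7\right) + 6\right) + 1 \left(-3\right)\right) 10912 = \left(\left(7 \cdot 16 + 6\right) - 3\right) 10912 = \left(\left(112 + 6\right) - 3\right) 10912 = \left(118 - 3\right) 10912 = 115 \cdot 10912 = 1254880$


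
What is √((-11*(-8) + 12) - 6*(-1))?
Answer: √106 ≈ 10.296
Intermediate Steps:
√((-11*(-8) + 12) - 6*(-1)) = √((88 + 12) + 6) = √(100 + 6) = √106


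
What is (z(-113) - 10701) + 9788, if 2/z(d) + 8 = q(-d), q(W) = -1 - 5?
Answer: -6392/7 ≈ -913.14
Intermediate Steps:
q(W) = -6
z(d) = -1/7 (z(d) = 2/(-8 - 6) = 2/(-14) = 2*(-1/14) = -1/7)
(z(-113) - 10701) + 9788 = (-1/7 - 10701) + 9788 = -74908/7 + 9788 = -6392/7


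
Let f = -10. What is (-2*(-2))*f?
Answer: -40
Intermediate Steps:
(-2*(-2))*f = -2*(-2)*(-10) = 4*(-10) = -40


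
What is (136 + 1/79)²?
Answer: 115455025/6241 ≈ 18499.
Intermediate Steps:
(136 + 1/79)² = (10745/79)² = 115455025/6241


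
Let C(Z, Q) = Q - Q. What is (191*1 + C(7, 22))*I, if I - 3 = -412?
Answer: -78119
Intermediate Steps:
C(Z, Q) = 0
I = -409 (I = 3 - 412 = -409)
(191*1 + C(7, 22))*I = (191*1 + 0)*(-409) = (191 + 0)*(-409) = 191*(-409) = -78119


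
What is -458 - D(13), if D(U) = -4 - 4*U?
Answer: -402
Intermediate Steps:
-458 - D(13) = -458 - (-4 - 4*13) = -458 - (-4 - 52) = -458 - 1*(-56) = -458 + 56 = -402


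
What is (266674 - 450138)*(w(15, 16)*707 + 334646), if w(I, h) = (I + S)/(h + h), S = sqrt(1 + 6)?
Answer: -245825179441/4 - 16213631*sqrt(7)/4 ≈ -6.1467e+10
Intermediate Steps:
S = sqrt(7) ≈ 2.6458
w(I, h) = (I + sqrt(7))/(2*h) (w(I, h) = (I + sqrt(7))/(h + h) = (I + sqrt(7))/((2*h)) = (I + sqrt(7))*(1/(2*h)) = (I + sqrt(7))/(2*h))
(266674 - 450138)*(w(15, 16)*707 + 334646) = (266674 - 450138)*(((1/2)*(15 + sqrt(7))/16)*707 + 334646) = -183464*(((1/2)*(1/16)*(15 + sqrt(7)))*707 + 334646) = -183464*((15/32 + sqrt(7)/32)*707 + 334646) = -183464*((10605/32 + 707*sqrt(7)/32) + 334646) = -183464*(10719277/32 + 707*sqrt(7)/32) = -245825179441/4 - 16213631*sqrt(7)/4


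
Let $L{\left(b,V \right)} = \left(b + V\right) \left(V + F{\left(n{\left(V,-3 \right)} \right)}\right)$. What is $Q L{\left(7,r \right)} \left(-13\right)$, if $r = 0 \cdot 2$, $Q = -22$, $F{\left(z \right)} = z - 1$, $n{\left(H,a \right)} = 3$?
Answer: $4004$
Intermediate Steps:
$F{\left(z \right)} = -1 + z$
$r = 0$
$L{\left(b,V \right)} = \left(2 + V\right) \left(V + b\right)$ ($L{\left(b,V \right)} = \left(b + V\right) \left(V + \left(-1 + 3\right)\right) = \left(V + b\right) \left(V + 2\right) = \left(V + b\right) \left(2 + V\right) = \left(2 + V\right) \left(V + b\right)$)
$Q L{\left(7,r \right)} \left(-13\right) = - 22 \left(0^{2} + 2 \cdot 0 + 2 \cdot 7 + 0 \cdot 7\right) \left(-13\right) = - 22 \left(0 + 0 + 14 + 0\right) \left(-13\right) = \left(-22\right) 14 \left(-13\right) = \left(-308\right) \left(-13\right) = 4004$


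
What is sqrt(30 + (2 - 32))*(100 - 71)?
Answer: 0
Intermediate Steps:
sqrt(30 + (2 - 32))*(100 - 71) = sqrt(30 - 30)*29 = sqrt(0)*29 = 0*29 = 0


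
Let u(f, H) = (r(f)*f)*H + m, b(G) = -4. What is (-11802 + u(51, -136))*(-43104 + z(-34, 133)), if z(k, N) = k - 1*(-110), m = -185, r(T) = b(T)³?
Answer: -18584524676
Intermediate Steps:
r(T) = -64 (r(T) = (-4)³ = -64)
u(f, H) = -185 - 64*H*f (u(f, H) = (-64*f)*H - 185 = -64*H*f - 185 = -185 - 64*H*f)
z(k, N) = 110 + k (z(k, N) = k + 110 = 110 + k)
(-11802 + u(51, -136))*(-43104 + z(-34, 133)) = (-11802 + (-185 - 64*(-136)*51))*(-43104 + (110 - 34)) = (-11802 + (-185 + 443904))*(-43104 + 76) = (-11802 + 443719)*(-43028) = 431917*(-43028) = -18584524676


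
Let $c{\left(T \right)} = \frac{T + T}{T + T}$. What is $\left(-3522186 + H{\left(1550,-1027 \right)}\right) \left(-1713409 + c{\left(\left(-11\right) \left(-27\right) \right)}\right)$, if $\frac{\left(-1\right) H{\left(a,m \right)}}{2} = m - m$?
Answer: $6034941669888$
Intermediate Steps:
$H{\left(a,m \right)} = 0$ ($H{\left(a,m \right)} = - 2 \left(m - m\right) = \left(-2\right) 0 = 0$)
$c{\left(T \right)} = 1$ ($c{\left(T \right)} = \frac{2 T}{2 T} = 2 T \frac{1}{2 T} = 1$)
$\left(-3522186 + H{\left(1550,-1027 \right)}\right) \left(-1713409 + c{\left(\left(-11\right) \left(-27\right) \right)}\right) = \left(-3522186 + 0\right) \left(-1713409 + 1\right) = \left(-3522186\right) \left(-1713408\right) = 6034941669888$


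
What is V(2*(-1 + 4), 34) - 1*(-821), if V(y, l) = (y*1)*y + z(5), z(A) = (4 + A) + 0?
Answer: 866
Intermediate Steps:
z(A) = 4 + A
V(y, l) = 9 + y**2 (V(y, l) = (y*1)*y + (4 + 5) = y*y + 9 = y**2 + 9 = 9 + y**2)
V(2*(-1 + 4), 34) - 1*(-821) = (9 + (2*(-1 + 4))**2) - 1*(-821) = (9 + (2*3)**2) + 821 = (9 + 6**2) + 821 = (9 + 36) + 821 = 45 + 821 = 866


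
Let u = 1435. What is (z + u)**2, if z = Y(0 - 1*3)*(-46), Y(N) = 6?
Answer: 1343281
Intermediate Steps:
z = -276 (z = 6*(-46) = -276)
(z + u)**2 = (-276 + 1435)**2 = 1159**2 = 1343281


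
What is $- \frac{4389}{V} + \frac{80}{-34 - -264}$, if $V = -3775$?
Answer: $\frac{131147}{86825} \approx 1.5105$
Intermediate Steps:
$- \frac{4389}{V} + \frac{80}{-34 - -264} = - \frac{4389}{-3775} + \frac{80}{-34 - -264} = \left(-4389\right) \left(- \frac{1}{3775}\right) + \frac{80}{-34 + 264} = \frac{4389}{3775} + \frac{80}{230} = \frac{4389}{3775} + 80 \cdot \frac{1}{230} = \frac{4389}{3775} + \frac{8}{23} = \frac{131147}{86825}$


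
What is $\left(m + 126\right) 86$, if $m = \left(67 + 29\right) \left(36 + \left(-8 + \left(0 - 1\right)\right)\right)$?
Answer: $233748$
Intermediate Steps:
$m = 2592$ ($m = 96 \left(36 + \left(-8 + \left(0 - 1\right)\right)\right) = 96 \left(36 - 9\right) = 96 \cdot 27 = 2592$)
$\left(m + 126\right) 86 = \left(2592 + 126\right) 86 = 2718 \cdot 86 = 233748$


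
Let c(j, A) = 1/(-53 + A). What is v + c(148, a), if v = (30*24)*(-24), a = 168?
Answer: -1987199/115 ≈ -17280.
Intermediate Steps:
v = -17280 (v = 720*(-24) = -17280)
v + c(148, a) = -17280 + 1/(-53 + 168) = -17280 + 1/115 = -1987199/115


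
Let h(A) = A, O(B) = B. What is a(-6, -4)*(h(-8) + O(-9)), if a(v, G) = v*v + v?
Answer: -510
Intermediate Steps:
a(v, G) = v + v² (a(v, G) = v² + v = v + v²)
a(-6, -4)*(h(-8) + O(-9)) = (-6*(1 - 6))*(-8 - 9) = -6*(-5)*(-17) = 30*(-17) = -510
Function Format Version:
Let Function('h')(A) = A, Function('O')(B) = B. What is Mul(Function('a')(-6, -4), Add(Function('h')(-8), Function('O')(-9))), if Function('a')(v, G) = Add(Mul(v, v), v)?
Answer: -510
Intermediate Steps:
Function('a')(v, G) = Add(v, Pow(v, 2)) (Function('a')(v, G) = Add(Pow(v, 2), v) = Add(v, Pow(v, 2)))
Mul(Function('a')(-6, -4), Add(Function('h')(-8), Function('O')(-9))) = Mul(Mul(-6, Add(1, -6)), Add(-8, -9)) = Mul(Mul(-6, -5), -17) = Mul(30, -17) = -510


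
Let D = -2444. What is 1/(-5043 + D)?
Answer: -1/7487 ≈ -0.00013356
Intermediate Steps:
1/(-5043 + D) = 1/(-5043 - 2444) = 1/(-7487) = -1/7487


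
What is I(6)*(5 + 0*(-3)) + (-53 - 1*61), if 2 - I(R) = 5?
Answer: -129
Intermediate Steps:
I(R) = -3 (I(R) = 2 - 1*5 = 2 - 5 = -3)
I(6)*(5 + 0*(-3)) + (-53 - 1*61) = -3*(5 + 0*(-3)) + (-53 - 1*61) = -3*(5 + 0) + (-53 - 61) = -3*5 - 114 = -15 - 114 = -129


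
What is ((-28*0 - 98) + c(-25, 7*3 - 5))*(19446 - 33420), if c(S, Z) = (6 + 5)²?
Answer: -321402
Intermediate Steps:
c(S, Z) = 121 (c(S, Z) = 11² = 121)
((-28*0 - 98) + c(-25, 7*3 - 5))*(19446 - 33420) = ((-28*0 - 98) + 121)*(19446 - 33420) = ((0 - 98) + 121)*(-13974) = (-98 + 121)*(-13974) = 23*(-13974) = -321402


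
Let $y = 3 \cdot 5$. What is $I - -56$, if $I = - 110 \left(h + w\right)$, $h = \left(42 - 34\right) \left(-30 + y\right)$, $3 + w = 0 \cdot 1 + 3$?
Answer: $13256$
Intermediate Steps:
$y = 15$
$w = 0$ ($w = -3 + \left(0 \cdot 1 + 3\right) = -3 + \left(0 + 3\right) = -3 + 3 = 0$)
$h = -120$ ($h = \left(42 - 34\right) \left(-30 + 15\right) = 8 \left(-15\right) = -120$)
$I = 13200$ ($I = - 110 \left(-120 + 0\right) = \left(-110\right) \left(-120\right) = 13200$)
$I - -56 = 13200 - -56 = 13200 + 56 = 13256$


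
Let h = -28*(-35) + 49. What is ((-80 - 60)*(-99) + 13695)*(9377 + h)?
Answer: 286737330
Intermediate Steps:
h = 1029 (h = 980 + 49 = 1029)
((-80 - 60)*(-99) + 13695)*(9377 + h) = ((-80 - 60)*(-99) + 13695)*(9377 + 1029) = (-140*(-99) + 13695)*10406 = (13860 + 13695)*10406 = 27555*10406 = 286737330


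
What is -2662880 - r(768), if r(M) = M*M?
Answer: -3252704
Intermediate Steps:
r(M) = M**2
-2662880 - r(768) = -2662880 - 1*768**2 = -2662880 - 1*589824 = -2662880 - 589824 = -3252704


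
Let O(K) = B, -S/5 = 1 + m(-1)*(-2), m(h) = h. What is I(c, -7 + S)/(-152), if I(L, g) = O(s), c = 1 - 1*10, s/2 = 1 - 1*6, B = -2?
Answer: 1/76 ≈ 0.013158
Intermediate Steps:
S = -15 (S = -5*(1 - 1*(-2)) = -5*(1 + 2) = -5*3 = -15)
s = -10 (s = 2*(1 - 1*6) = 2*(1 - 6) = 2*(-5) = -10)
O(K) = -2
c = -9 (c = 1 - 10 = -9)
I(L, g) = -2
I(c, -7 + S)/(-152) = -2/(-152) = -2*(-1/152) = 1/76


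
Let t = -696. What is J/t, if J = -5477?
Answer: 5477/696 ≈ 7.8693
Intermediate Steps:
J/t = -5477/(-696) = -5477*(-1/696) = 5477/696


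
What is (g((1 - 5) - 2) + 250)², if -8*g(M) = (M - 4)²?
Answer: 225625/4 ≈ 56406.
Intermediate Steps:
g(M) = -(-4 + M)²/8 (g(M) = -(M - 4)²/8 = -(-4 + M)²/8)
(g((1 - 5) - 2) + 250)² = (-(-4 + ((1 - 5) - 2))²/8 + 250)² = (-(-4 + (-4 - 2))²/8 + 250)² = (-(-4 - 6)²/8 + 250)² = (-⅛*(-10)² + 250)² = (-⅛*100 + 250)² = (-25/2 + 250)² = (475/2)² = 225625/4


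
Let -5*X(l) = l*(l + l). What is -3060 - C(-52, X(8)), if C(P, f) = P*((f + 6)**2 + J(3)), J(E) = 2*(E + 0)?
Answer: 430708/25 ≈ 17228.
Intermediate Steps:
J(E) = 2*E
X(l) = -2*l**2/5 (X(l) = -l*(l + l)/5 = -l*2*l/5 = -2*l**2/5)
C(P, f) = P*(6 + (6 + f)**2) (C(P, f) = P*((f + 6)**2 + 2*3) = P*((6 + f)**2 + 6) = P*(6 + (6 + f)**2))
-3060 - C(-52, X(8)) = -3060 - (-52)*(6 + (6 - 2/5*8**2)**2) = -3060 - (-52)*(6 + (6 - 2/5*64)**2) = -3060 - (-52)*(6 + (6 - 128/5)**2) = -3060 - (-52)*(6 + (-98/5)**2) = -3060 - (-52)*(6 + 9604/25) = -3060 - (-52)*9754/25 = -3060 - 1*(-507208/25) = -3060 + 507208/25 = 430708/25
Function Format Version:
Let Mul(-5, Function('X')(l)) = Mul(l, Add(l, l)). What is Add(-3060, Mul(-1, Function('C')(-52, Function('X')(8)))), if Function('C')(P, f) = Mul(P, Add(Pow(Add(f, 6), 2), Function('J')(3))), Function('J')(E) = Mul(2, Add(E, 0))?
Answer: Rational(430708, 25) ≈ 17228.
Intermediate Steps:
Function('J')(E) = Mul(2, E)
Function('X')(l) = Mul(Rational(-2, 5), Pow(l, 2)) (Function('X')(l) = Mul(Rational(-1, 5), Mul(l, Add(l, l))) = Mul(Rational(-1, 5), Mul(l, Mul(2, l))) = Mul(Rational(-1, 5), Mul(2, Pow(l, 2))) = Mul(Rational(-2, 5), Pow(l, 2)))
Function('C')(P, f) = Mul(P, Add(6, Pow(Add(6, f), 2))) (Function('C')(P, f) = Mul(P, Add(Pow(Add(f, 6), 2), Mul(2, 3))) = Mul(P, Add(Pow(Add(6, f), 2), 6)) = Mul(P, Add(6, Pow(Add(6, f), 2))))
Add(-3060, Mul(-1, Function('C')(-52, Function('X')(8)))) = Add(-3060, Mul(-1, Mul(-52, Add(6, Pow(Add(6, Mul(Rational(-2, 5), Pow(8, 2))), 2))))) = Add(-3060, Mul(-1, Mul(-52, Add(6, Pow(Add(6, Mul(Rational(-2, 5), 64)), 2))))) = Add(-3060, Mul(-1, Mul(-52, Add(6, Pow(Add(6, Rational(-128, 5)), 2))))) = Add(-3060, Mul(-1, Mul(-52, Add(6, Pow(Rational(-98, 5), 2))))) = Add(-3060, Mul(-1, Mul(-52, Add(6, Rational(9604, 25))))) = Add(-3060, Mul(-1, Mul(-52, Rational(9754, 25)))) = Add(-3060, Mul(-1, Rational(-507208, 25))) = Add(-3060, Rational(507208, 25)) = Rational(430708, 25)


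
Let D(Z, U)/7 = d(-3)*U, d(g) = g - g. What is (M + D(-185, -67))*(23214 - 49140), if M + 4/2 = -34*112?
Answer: 98778060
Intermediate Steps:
d(g) = 0
M = -3810 (M = -2 - 34*112 = -2 - 3808 = -3810)
D(Z, U) = 0 (D(Z, U) = 7*(0*U) = 7*0 = 0)
(M + D(-185, -67))*(23214 - 49140) = (-3810 + 0)*(23214 - 49140) = -3810*(-25926) = 98778060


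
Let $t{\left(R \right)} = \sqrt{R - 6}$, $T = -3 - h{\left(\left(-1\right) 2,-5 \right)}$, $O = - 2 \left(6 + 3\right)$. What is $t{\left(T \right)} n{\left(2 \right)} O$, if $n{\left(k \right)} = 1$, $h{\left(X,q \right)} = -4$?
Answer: $- 18 i \sqrt{5} \approx - 40.249 i$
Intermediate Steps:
$O = -18$ ($O = \left(-2\right) 9 = -18$)
$T = 1$ ($T = -3 - -4 = -3 + 4 = 1$)
$t{\left(R \right)} = \sqrt{-6 + R}$
$t{\left(T \right)} n{\left(2 \right)} O = \sqrt{-6 + 1} \cdot 1 \left(-18\right) = \sqrt{-5} \cdot 1 \left(-18\right) = i \sqrt{5} \cdot 1 \left(-18\right) = i \sqrt{5} \left(-18\right) = - 18 i \sqrt{5}$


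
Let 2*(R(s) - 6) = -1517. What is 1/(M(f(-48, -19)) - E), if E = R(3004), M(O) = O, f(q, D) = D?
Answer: 2/1467 ≈ 0.0013633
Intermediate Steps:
R(s) = -1505/2 (R(s) = 6 + (½)*(-1517) = 6 - 1517/2 = -1505/2)
E = -1505/2 ≈ -752.50
1/(M(f(-48, -19)) - E) = 1/(-19 - 1*(-1505/2)) = 1/(-19 + 1505/2) = 1/(1467/2) = 2/1467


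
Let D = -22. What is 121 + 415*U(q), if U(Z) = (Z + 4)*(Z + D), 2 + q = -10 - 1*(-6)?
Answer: 23361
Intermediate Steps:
q = -6 (q = -2 + (-10 - 1*(-6)) = -2 + (-10 + 6) = -2 - 4 = -6)
U(Z) = (-22 + Z)*(4 + Z) (U(Z) = (Z + 4)*(Z - 22) = (4 + Z)*(-22 + Z) = (-22 + Z)*(4 + Z))
121 + 415*U(q) = 121 + 415*(-88 + (-6)**2 - 18*(-6)) = 121 + 415*(-88 + 36 + 108) = 121 + 415*56 = 121 + 23240 = 23361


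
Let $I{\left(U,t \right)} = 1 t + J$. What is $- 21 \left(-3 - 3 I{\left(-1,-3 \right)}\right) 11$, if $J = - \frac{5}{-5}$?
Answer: $-693$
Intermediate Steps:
$J = 1$ ($J = \left(-5\right) \left(- \frac{1}{5}\right) = 1$)
$I{\left(U,t \right)} = 1 + t$ ($I{\left(U,t \right)} = 1 t + 1 = t + 1 = 1 + t$)
$- 21 \left(-3 - 3 I{\left(-1,-3 \right)}\right) 11 = - 21 \left(-3 - 3 \left(1 - 3\right)\right) 11 = - 21 \left(-3 - -6\right) 11 = - 21 \left(-3 + 6\right) 11 = \left(-21\right) 3 \cdot 11 = \left(-63\right) 11 = -693$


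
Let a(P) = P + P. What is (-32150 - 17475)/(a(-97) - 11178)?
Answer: 49625/11372 ≈ 4.3638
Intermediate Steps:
a(P) = 2*P
(-32150 - 17475)/(a(-97) - 11178) = (-32150 - 17475)/(2*(-97) - 11178) = -49625/(-194 - 11178) = -49625/(-11372) = -49625*(-1/11372) = 49625/11372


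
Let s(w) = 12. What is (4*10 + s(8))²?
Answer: 2704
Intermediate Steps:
(4*10 + s(8))² = (4*10 + 12)² = (40 + 12)² = 52² = 2704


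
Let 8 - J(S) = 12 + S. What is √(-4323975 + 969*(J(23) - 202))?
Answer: 2*I*√1136469 ≈ 2132.1*I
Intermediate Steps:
J(S) = -4 - S (J(S) = 8 - (12 + S) = 8 + (-12 - S) = -4 - S)
√(-4323975 + 969*(J(23) - 202)) = √(-4323975 + 969*((-4 - 1*23) - 202)) = √(-4323975 + 969*((-4 - 23) - 202)) = √(-4323975 + 969*(-27 - 202)) = √(-4323975 + 969*(-229)) = √(-4323975 - 221901) = √(-4545876) = 2*I*√1136469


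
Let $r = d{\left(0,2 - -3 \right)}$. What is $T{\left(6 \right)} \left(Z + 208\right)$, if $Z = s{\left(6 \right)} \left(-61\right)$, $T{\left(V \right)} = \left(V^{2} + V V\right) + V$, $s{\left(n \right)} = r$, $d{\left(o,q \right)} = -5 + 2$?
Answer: $30498$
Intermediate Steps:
$d{\left(o,q \right)} = -3$
$r = -3$
$s{\left(n \right)} = -3$
$T{\left(V \right)} = V + 2 V^{2}$ ($T{\left(V \right)} = \left(V^{2} + V^{2}\right) + V = 2 V^{2} + V = V + 2 V^{2}$)
$Z = 183$ ($Z = \left(-3\right) \left(-61\right) = 183$)
$T{\left(6 \right)} \left(Z + 208\right) = 6 \left(1 + 2 \cdot 6\right) \left(183 + 208\right) = 6 \left(1 + 12\right) 391 = 6 \cdot 13 \cdot 391 = 78 \cdot 391 = 30498$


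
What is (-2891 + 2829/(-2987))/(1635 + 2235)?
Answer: -4319123/5779845 ≈ -0.74727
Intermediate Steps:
(-2891 + 2829/(-2987))/(1635 + 2235) = (-2891 + 2829*(-1/2987))/3870 = (-2891 - 2829/2987)*(1/3870) = -8638246/2987*1/3870 = -4319123/5779845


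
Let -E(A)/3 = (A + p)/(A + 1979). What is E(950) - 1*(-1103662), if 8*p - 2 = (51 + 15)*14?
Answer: 445879007/404 ≈ 1.1037e+6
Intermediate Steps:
p = 463/4 (p = ¼ + ((51 + 15)*14)/8 = ¼ + (66*14)/8 = ¼ + (⅛)*924 = ¼ + 231/2 = 463/4 ≈ 115.75)
E(A) = -3*(463/4 + A)/(1979 + A) (E(A) = -3*(A + 463/4)/(A + 1979) = -3*(463/4 + A)/(1979 + A))
E(950) - 1*(-1103662) = 3*(-463 - 4*950)/(4*(1979 + 950)) - 1*(-1103662) = (¾)*(-463 - 3800)/2929 + 1103662 = (¾)*(1/2929)*(-4263) + 1103662 = -441/404 + 1103662 = 445879007/404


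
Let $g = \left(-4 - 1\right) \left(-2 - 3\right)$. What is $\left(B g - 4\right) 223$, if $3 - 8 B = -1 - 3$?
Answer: $\frac{31889}{8} \approx 3986.1$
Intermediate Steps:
$B = \frac{7}{8}$ ($B = \frac{3}{8} - \frac{-1 - 3}{8} = \frac{3}{8} - - \frac{1}{2} = \frac{3}{8} + \frac{1}{2} = \frac{7}{8} \approx 0.875$)
$g = 25$ ($g = \left(-5\right) \left(-5\right) = 25$)
$\left(B g - 4\right) 223 = \left(\frac{7}{8} \cdot 25 - 4\right) 223 = \left(\frac{175}{8} - 4\right) 223 = \frac{143}{8} \cdot 223 = \frac{31889}{8}$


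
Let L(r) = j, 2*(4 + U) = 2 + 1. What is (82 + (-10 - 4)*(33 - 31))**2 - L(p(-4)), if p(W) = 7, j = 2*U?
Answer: 2921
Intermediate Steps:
U = -5/2 (U = -4 + (2 + 1)/2 = -4 + (1/2)*3 = -4 + 3/2 = -5/2 ≈ -2.5000)
j = -5 (j = 2*(-5/2) = -5)
L(r) = -5
(82 + (-10 - 4)*(33 - 31))**2 - L(p(-4)) = (82 + (-10 - 4)*(33 - 31))**2 - 1*(-5) = (82 - 14*2)**2 + 5 = (82 - 28)**2 + 5 = 54**2 + 5 = 2916 + 5 = 2921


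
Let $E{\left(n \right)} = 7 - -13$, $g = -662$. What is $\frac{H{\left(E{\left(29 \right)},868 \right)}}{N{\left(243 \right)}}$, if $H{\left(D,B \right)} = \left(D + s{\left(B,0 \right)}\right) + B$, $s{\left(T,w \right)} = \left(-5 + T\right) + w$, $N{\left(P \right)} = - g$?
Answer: $\frac{1751}{662} \approx 2.645$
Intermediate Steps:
$E{\left(n \right)} = 20$ ($E{\left(n \right)} = 7 + 13 = 20$)
$N{\left(P \right)} = 662$ ($N{\left(P \right)} = \left(-1\right) \left(-662\right) = 662$)
$s{\left(T,w \right)} = -5 + T + w$
$H{\left(D,B \right)} = -5 + D + 2 B$ ($H{\left(D,B \right)} = \left(D + \left(-5 + B + 0\right)\right) + B = \left(D + \left(-5 + B\right)\right) + B = \left(-5 + B + D\right) + B = -5 + D + 2 B$)
$\frac{H{\left(E{\left(29 \right)},868 \right)}}{N{\left(243 \right)}} = \frac{-5 + 20 + 2 \cdot 868}{662} = \left(-5 + 20 + 1736\right) \frac{1}{662} = 1751 \cdot \frac{1}{662} = \frac{1751}{662}$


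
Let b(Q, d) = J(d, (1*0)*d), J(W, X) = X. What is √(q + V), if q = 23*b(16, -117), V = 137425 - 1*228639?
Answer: I*√91214 ≈ 302.02*I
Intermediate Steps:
V = -91214 (V = 137425 - 228639 = -91214)
b(Q, d) = 0 (b(Q, d) = (1*0)*d = 0*d = 0)
q = 0 (q = 23*0 = 0)
√(q + V) = √(0 - 91214) = √(-91214) = I*√91214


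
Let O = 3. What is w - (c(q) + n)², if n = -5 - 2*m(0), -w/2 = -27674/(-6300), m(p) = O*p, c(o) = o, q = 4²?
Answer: -204412/1575 ≈ -129.79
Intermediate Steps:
q = 16
m(p) = 3*p
w = -13837/1575 (w = -(-55348)/(-6300) = -(-55348)*(-1)/6300 = -2*13837/3150 = -13837/1575 ≈ -8.7854)
n = -5 (n = -5 - 6*0 = -5 - 2*0 = -5 + 0 = -5)
w - (c(q) + n)² = -13837/1575 - (16 - 5)² = -13837/1575 - 1*11² = -13837/1575 - 1*121 = -13837/1575 - 121 = -204412/1575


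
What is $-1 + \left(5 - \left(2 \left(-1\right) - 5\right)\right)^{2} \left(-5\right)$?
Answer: $-721$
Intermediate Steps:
$-1 + \left(5 - \left(2 \left(-1\right) - 5\right)\right)^{2} \left(-5\right) = -1 + \left(5 - \left(-2 - 5\right)\right)^{2} \left(-5\right) = -1 + \left(5 - -7\right)^{2} \left(-5\right) = -1 + \left(5 + 7\right)^{2} \left(-5\right) = -1 + 12^{2} \left(-5\right) = -1 + 144 \left(-5\right) = -1 - 720 = -721$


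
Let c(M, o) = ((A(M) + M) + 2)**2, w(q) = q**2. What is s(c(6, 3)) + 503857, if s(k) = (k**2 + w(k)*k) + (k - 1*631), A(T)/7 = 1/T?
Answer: 51492495781/46656 ≈ 1.1037e+6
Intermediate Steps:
A(T) = 7/T
c(M, o) = (2 + M + 7/M)**2 (c(M, o) = ((7/M + M) + 2)**2 = ((M + 7/M) + 2)**2 = (2 + M + 7/M)**2)
s(k) = -631 + k + k**2 + k**3 (s(k) = (k**2 + k**2*k) + (k - 1*631) = (k**2 + k**3) + (k - 631) = (k**2 + k**3) + (-631 + k) = -631 + k + k**2 + k**3)
s(c(6, 3)) + 503857 = (-631 + (7 + 6*(2 + 6))**2/6**2 + ((7 + 6*(2 + 6))**2/6**2)**2 + ((7 + 6*(2 + 6))**2/6**2)**3) + 503857 = (-631 + (7 + 6*8)**2/36 + ((7 + 6*8)**2/36)**2 + ((7 + 6*8)**2/36)**3) + 503857 = (-631 + (7 + 48)**2/36 + ((7 + 48)**2/36)**2 + ((7 + 48)**2/36)**3) + 503857 = (-631 + (1/36)*55**2 + ((1/36)*55**2)**2 + ((1/36)*55**2)**3) + 503857 = (-631 + (1/36)*3025 + ((1/36)*3025)**2 + ((1/36)*3025)**3) + 503857 = (-631 + 3025/36 + (3025/36)**2 + (3025/36)**3) + 503857 = (-631 + 3025/36 + 9150625/1296 + 27680640625/46656) + 503857 = 27984543589/46656 + 503857 = 51492495781/46656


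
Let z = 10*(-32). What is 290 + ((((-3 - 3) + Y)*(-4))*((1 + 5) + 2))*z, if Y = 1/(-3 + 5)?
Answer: -56030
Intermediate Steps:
Y = ½ (Y = 1/2 = ½ ≈ 0.50000)
z = -320
290 + ((((-3 - 3) + Y)*(-4))*((1 + 5) + 2))*z = 290 + ((((-3 - 3) + ½)*(-4))*((1 + 5) + 2))*(-320) = 290 + (((-6 + ½)*(-4))*(6 + 2))*(-320) = 290 + (-11/2*(-4)*8)*(-320) = 290 + (22*8)*(-320) = 290 + 176*(-320) = 290 - 56320 = -56030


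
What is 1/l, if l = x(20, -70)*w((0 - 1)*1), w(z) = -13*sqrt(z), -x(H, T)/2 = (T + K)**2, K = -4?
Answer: -I/142376 ≈ -7.0237e-6*I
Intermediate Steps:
x(H, T) = -2*(-4 + T)**2 (x(H, T) = -2*(T - 4)**2 = -2*(-4 + T)**2)
l = 142376*I (l = (-2*(-4 - 70)**2)*(-13*sqrt(0 - 1)) = (-2*(-74)**2)*(-13*I) = (-2*5476)*(-13*I) = -(-142376)*I = 142376*I ≈ 1.4238e+5*I)
1/l = 1/(142376*I) = -I/142376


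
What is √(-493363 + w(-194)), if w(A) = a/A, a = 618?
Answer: 2*I*√1160520610/97 ≈ 702.4*I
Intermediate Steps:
w(A) = 618/A
√(-493363 + w(-194)) = √(-493363 + 618/(-194)) = √(-493363 + 618*(-1/194)) = √(-493363 - 309/97) = √(-47856520/97) = 2*I*√1160520610/97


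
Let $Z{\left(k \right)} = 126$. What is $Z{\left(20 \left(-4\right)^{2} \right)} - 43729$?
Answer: $-43603$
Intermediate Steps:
$Z{\left(20 \left(-4\right)^{2} \right)} - 43729 = 126 - 43729 = -43603$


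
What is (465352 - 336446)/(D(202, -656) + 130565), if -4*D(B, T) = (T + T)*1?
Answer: 128906/130893 ≈ 0.98482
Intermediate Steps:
D(B, T) = -T/2 (D(B, T) = -(T + T)/4 = -2*T/4 = -T/2)
(465352 - 336446)/(D(202, -656) + 130565) = (465352 - 336446)/(-1/2*(-656) + 130565) = 128906/(328 + 130565) = 128906/130893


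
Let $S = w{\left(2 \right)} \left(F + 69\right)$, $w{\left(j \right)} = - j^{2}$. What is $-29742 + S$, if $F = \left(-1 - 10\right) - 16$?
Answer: $-29910$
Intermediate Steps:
$F = -27$ ($F = -11 - 16 = -27$)
$S = -168$ ($S = - 2^{2} \left(-27 + 69\right) = \left(-1\right) 4 \cdot 42 = \left(-4\right) 42 = -168$)
$-29742 + S = -29742 - 168 = -29910$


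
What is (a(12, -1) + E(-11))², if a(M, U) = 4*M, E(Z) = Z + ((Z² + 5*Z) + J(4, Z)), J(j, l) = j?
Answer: 11449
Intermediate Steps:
E(Z) = 4 + Z² + 6*Z (E(Z) = Z + ((Z² + 5*Z) + 4) = Z + (4 + Z² + 5*Z) = 4 + Z² + 6*Z)
(a(12, -1) + E(-11))² = (4*12 + (4 + (-11)² + 6*(-11)))² = (48 + (4 + 121 - 66))² = (48 + 59)² = 107² = 11449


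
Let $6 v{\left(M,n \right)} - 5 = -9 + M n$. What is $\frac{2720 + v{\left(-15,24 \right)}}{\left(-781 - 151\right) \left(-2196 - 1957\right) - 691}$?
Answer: $\frac{7978}{11609715} \approx 0.00068718$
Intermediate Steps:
$v{\left(M,n \right)} = - \frac{2}{3} + \frac{M n}{6}$ ($v{\left(M,n \right)} = \frac{5}{6} + \frac{-9 + M n}{6} = \frac{5}{6} + \left(- \frac{3}{2} + \frac{M n}{6}\right) = - \frac{2}{3} + \frac{M n}{6}$)
$\frac{2720 + v{\left(-15,24 \right)}}{\left(-781 - 151\right) \left(-2196 - 1957\right) - 691} = \frac{2720 + \left(- \frac{2}{3} + \frac{1}{6} \left(-15\right) 24\right)}{\left(-781 - 151\right) \left(-2196 - 1957\right) - 691} = \frac{2720 - \frac{182}{3}}{\left(-932\right) \left(-4153\right) - 691} = \frac{2720 - \frac{182}{3}}{3870596 - 691} = \frac{7978}{3 \cdot 3869905} = \frac{7978}{3} \cdot \frac{1}{3869905} = \frac{7978}{11609715}$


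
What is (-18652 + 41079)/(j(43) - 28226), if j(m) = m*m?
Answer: -22427/26377 ≈ -0.85025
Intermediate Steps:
j(m) = m²
(-18652 + 41079)/(j(43) - 28226) = (-18652 + 41079)/(43² - 28226) = 22427/(1849 - 28226) = 22427/(-26377) = 22427*(-1/26377) = -22427/26377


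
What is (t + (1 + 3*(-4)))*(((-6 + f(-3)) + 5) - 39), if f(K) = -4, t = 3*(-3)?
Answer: 880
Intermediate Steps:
t = -9
(t + (1 + 3*(-4)))*(((-6 + f(-3)) + 5) - 39) = (-9 + (1 + 3*(-4)))*(((-6 - 4) + 5) - 39) = (-9 + (1 - 12))*((-10 + 5) - 39) = (-9 - 11)*(-5 - 39) = -20*(-44) = 880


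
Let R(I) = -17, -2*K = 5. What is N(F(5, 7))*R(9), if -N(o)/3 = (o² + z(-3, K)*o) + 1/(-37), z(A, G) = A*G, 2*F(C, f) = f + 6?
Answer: 171666/37 ≈ 4639.6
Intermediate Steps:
F(C, f) = 3 + f/2 (F(C, f) = (f + 6)/2 = (6 + f)/2 = 3 + f/2)
K = -5/2 (K = -½*5 = -5/2 ≈ -2.5000)
N(o) = 3/37 - 3*o² - 45*o/2 (N(o) = -3*((o² + (-3*(-5/2))*o) + 1/(-37)) = -3*((o² + 15*o/2) - 1/37) = -3*(-1/37 + o² + 15*o/2) = 3/37 - 3*o² - 45*o/2)
N(F(5, 7))*R(9) = (3/37 - 3*(3 + (½)*7)² - 45*(3 + (½)*7)/2)*(-17) = (3/37 - 3*(3 + 7/2)² - 45*(3 + 7/2)/2)*(-17) = (3/37 - 3*(13/2)² - 45/2*13/2)*(-17) = (3/37 - 3*169/4 - 585/4)*(-17) = (3/37 - 507/4 - 585/4)*(-17) = -10098/37*(-17) = 171666/37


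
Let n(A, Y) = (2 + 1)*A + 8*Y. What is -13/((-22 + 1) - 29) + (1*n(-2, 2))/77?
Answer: 1501/3850 ≈ 0.38987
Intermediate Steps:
n(A, Y) = 3*A + 8*Y
-13/((-22 + 1) - 29) + (1*n(-2, 2))/77 = -13/((-22 + 1) - 29) + (1*(3*(-2) + 8*2))/77 = -13/(-21 - 29) + (1*(-6 + 16))*(1/77) = -13/(-50) + (1*10)*(1/77) = -13*(-1/50) + 10*(1/77) = 13/50 + 10/77 = 1501/3850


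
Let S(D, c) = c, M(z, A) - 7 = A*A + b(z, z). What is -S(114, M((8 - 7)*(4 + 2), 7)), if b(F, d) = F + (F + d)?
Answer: -74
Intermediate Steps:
b(F, d) = d + 2*F
M(z, A) = 7 + A² + 3*z (M(z, A) = 7 + (A*A + (z + 2*z)) = 7 + (A² + 3*z) = 7 + A² + 3*z)
-S(114, M((8 - 7)*(4 + 2), 7)) = -(7 + 7² + 3*((8 - 7)*(4 + 2))) = -(7 + 49 + 3*(1*6)) = -(7 + 49 + 3*6) = -(7 + 49 + 18) = -1*74 = -74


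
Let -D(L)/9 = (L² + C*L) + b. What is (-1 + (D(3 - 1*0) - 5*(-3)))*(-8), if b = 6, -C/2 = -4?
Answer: 2696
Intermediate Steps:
C = 8 (C = -2*(-4) = 8)
D(L) = -54 - 72*L - 9*L² (D(L) = -9*((L² + 8*L) + 6) = -9*(6 + L² + 8*L) = -54 - 72*L - 9*L²)
(-1 + (D(3 - 1*0) - 5*(-3)))*(-8) = (-1 + ((-54 - 72*(3 - 1*0) - 9*(3 - 1*0)²) - 5*(-3)))*(-8) = (-1 + ((-54 - 72*(3 + 0) - 9*(3 + 0)²) + 15))*(-8) = (-1 + ((-54 - 72*3 - 9*3²) + 15))*(-8) = (-1 + ((-54 - 216 - 9*9) + 15))*(-8) = (-1 + ((-54 - 216 - 81) + 15))*(-8) = (-1 + (-351 + 15))*(-8) = (-1 - 336)*(-8) = -337*(-8) = 2696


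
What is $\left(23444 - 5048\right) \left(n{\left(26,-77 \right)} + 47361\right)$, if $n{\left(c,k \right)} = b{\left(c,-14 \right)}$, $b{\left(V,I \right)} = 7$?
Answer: $871381728$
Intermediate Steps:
$n{\left(c,k \right)} = 7$
$\left(23444 - 5048\right) \left(n{\left(26,-77 \right)} + 47361\right) = \left(23444 - 5048\right) \left(7 + 47361\right) = 18396 \cdot 47368 = 871381728$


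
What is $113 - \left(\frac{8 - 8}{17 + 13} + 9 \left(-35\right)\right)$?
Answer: $428$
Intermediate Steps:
$113 - \left(\frac{8 - 8}{17 + 13} + 9 \left(-35\right)\right) = 113 - \left(\frac{0}{30} - 315\right) = 113 - \left(0 \cdot \frac{1}{30} - 315\right) = 113 - \left(0 - 315\right) = 113 - -315 = 113 + 315 = 428$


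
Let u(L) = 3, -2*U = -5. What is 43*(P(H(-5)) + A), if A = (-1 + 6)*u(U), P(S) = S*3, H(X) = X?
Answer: 0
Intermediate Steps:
U = 5/2 (U = -½*(-5) = 5/2 ≈ 2.5000)
P(S) = 3*S
A = 15 (A = (-1 + 6)*3 = 5*3 = 15)
43*(P(H(-5)) + A) = 43*(3*(-5) + 15) = 43*(-15 + 15) = 43*0 = 0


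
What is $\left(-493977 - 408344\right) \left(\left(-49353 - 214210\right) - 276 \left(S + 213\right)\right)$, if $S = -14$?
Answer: $287377508327$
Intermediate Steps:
$\left(-493977 - 408344\right) \left(\left(-49353 - 214210\right) - 276 \left(S + 213\right)\right) = \left(-493977 - 408344\right) \left(\left(-49353 - 214210\right) - 276 \left(-14 + 213\right)\right) = - 902321 \left(\left(-49353 - 214210\right) - 54924\right) = - 902321 \left(-263563 - 54924\right) = \left(-902321\right) \left(-318487\right) = 287377508327$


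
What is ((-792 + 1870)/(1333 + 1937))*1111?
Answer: 598829/1635 ≈ 366.26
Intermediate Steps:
((-792 + 1870)/(1333 + 1937))*1111 = (1078/3270)*1111 = (1078*(1/3270))*1111 = (539/1635)*1111 = 598829/1635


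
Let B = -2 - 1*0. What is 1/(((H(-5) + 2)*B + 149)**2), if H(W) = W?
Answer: 1/24025 ≈ 4.1623e-5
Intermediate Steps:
B = -2 (B = -2 + 0 = -2)
1/(((H(-5) + 2)*B + 149)**2) = 1/(((-5 + 2)*(-2) + 149)**2) = 1/((-3*(-2) + 149)**2) = 1/((6 + 149)**2) = 1/(155**2) = 1/24025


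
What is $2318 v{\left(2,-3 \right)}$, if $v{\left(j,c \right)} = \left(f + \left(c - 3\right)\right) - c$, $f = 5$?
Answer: $4636$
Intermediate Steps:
$v{\left(j,c \right)} = 2$ ($v{\left(j,c \right)} = \left(5 + \left(c - 3\right)\right) - c = \left(5 + \left(-3 + c\right)\right) - c = \left(2 + c\right) - c = 2$)
$2318 v{\left(2,-3 \right)} = 2318 \cdot 2 = 4636$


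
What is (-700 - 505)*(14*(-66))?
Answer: 1113420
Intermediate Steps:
(-700 - 505)*(14*(-66)) = -1205*(-924) = 1113420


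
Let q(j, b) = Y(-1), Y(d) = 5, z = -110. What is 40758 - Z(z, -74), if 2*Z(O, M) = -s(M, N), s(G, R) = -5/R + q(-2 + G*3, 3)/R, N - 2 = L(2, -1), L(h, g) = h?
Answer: 40758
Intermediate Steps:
q(j, b) = 5
N = 4 (N = 2 + 2 = 4)
s(G, R) = 0 (s(G, R) = -5/R + 5/R = 0)
Z(O, M) = 0 (Z(O, M) = (-1*0)/2 = (1/2)*0 = 0)
40758 - Z(z, -74) = 40758 - 1*0 = 40758 + 0 = 40758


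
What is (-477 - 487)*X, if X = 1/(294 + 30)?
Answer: -241/81 ≈ -2.9753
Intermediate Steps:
X = 1/324 ≈ 0.0030864
(-477 - 487)*X = (-477 - 487)*(1/324) = -964*1/324 = -241/81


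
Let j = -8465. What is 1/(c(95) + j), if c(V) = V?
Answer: -1/8370 ≈ -0.00011947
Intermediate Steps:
1/(c(95) + j) = 1/(95 - 8465) = 1/(-8370) = -1/8370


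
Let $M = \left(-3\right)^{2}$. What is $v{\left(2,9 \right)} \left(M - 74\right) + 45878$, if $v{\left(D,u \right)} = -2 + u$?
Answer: $45423$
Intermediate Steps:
$M = 9$
$v{\left(2,9 \right)} \left(M - 74\right) + 45878 = \left(-2 + 9\right) \left(9 - 74\right) + 45878 = 7 \left(-65\right) + 45878 = -455 + 45878 = 45423$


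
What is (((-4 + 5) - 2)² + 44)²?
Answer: 2025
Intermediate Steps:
(((-4 + 5) - 2)² + 44)² = ((1 - 2)² + 44)² = ((-1)² + 44)² = (1 + 44)² = 45² = 2025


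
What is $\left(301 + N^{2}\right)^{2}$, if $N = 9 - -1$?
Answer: $160801$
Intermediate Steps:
$N = 10$ ($N = 9 + 1 = 10$)
$\left(301 + N^{2}\right)^{2} = \left(301 + 10^{2}\right)^{2} = \left(301 + 100\right)^{2} = 401^{2} = 160801$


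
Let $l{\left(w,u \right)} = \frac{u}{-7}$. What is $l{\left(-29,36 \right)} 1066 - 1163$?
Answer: $- \frac{46517}{7} \approx -6645.3$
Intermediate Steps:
$l{\left(w,u \right)} = - \frac{u}{7}$ ($l{\left(w,u \right)} = u \left(- \frac{1}{7}\right) = - \frac{u}{7}$)
$l{\left(-29,36 \right)} 1066 - 1163 = \left(- \frac{1}{7}\right) 36 \cdot 1066 - 1163 = \left(- \frac{36}{7}\right) 1066 - 1163 = - \frac{38376}{7} - 1163 = - \frac{46517}{7}$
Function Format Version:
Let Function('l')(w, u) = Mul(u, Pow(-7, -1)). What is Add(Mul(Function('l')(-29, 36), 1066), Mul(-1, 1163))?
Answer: Rational(-46517, 7) ≈ -6645.3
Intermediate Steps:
Function('l')(w, u) = Mul(Rational(-1, 7), u) (Function('l')(w, u) = Mul(u, Rational(-1, 7)) = Mul(Rational(-1, 7), u))
Add(Mul(Function('l')(-29, 36), 1066), Mul(-1, 1163)) = Add(Mul(Mul(Rational(-1, 7), 36), 1066), Mul(-1, 1163)) = Add(Mul(Rational(-36, 7), 1066), -1163) = Add(Rational(-38376, 7), -1163) = Rational(-46517, 7)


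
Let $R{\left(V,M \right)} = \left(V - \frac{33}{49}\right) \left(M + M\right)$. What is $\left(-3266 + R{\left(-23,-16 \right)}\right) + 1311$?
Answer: $- \frac{58675}{49} \approx -1197.4$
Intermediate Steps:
$R{\left(V,M \right)} = 2 M \left(- \frac{33}{49} + V\right)$ ($R{\left(V,M \right)} = \left(V - \frac{33}{49}\right) 2 M = \left(- \frac{33}{49} + V\right) 2 M = 2 M \left(- \frac{33}{49} + V\right)$)
$\left(-3266 + R{\left(-23,-16 \right)}\right) + 1311 = \left(-3266 + \frac{2}{49} \left(-16\right) \left(-33 + 49 \left(-23\right)\right)\right) + 1311 = \left(-3266 + \frac{2}{49} \left(-16\right) \left(-33 - 1127\right)\right) + 1311 = \left(-3266 + \frac{2}{49} \left(-16\right) \left(-1160\right)\right) + 1311 = \left(-3266 + \frac{37120}{49}\right) + 1311 = - \frac{122914}{49} + 1311 = - \frac{58675}{49}$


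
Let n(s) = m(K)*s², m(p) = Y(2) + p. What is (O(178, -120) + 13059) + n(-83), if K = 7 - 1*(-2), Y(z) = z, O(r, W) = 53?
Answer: 88891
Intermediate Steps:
K = 9 (K = 7 + 2 = 9)
m(p) = 2 + p
n(s) = 11*s² (n(s) = (2 + 9)*s² = 11*s²)
(O(178, -120) + 13059) + n(-83) = (53 + 13059) + 11*(-83)² = 13112 + 11*6889 = 13112 + 75779 = 88891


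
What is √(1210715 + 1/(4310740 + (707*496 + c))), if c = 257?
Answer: 2*√6577559698801836946/4661669 ≈ 1100.3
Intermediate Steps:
√(1210715 + 1/(4310740 + (707*496 + c))) = √(1210715 + 1/(4310740 + (707*496 + 257))) = √(1210715 + 1/(4310740 + (350672 + 257))) = √(1210715 + 1/(4310740 + 350929)) = √(1210715 + 1/4661669) = √(5643952583336/4661669) = 2*√6577559698801836946/4661669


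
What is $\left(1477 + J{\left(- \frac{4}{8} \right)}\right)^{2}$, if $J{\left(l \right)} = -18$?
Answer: $2128681$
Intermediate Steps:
$\left(1477 + J{\left(- \frac{4}{8} \right)}\right)^{2} = \left(1477 - 18\right)^{2} = 1459^{2} = 2128681$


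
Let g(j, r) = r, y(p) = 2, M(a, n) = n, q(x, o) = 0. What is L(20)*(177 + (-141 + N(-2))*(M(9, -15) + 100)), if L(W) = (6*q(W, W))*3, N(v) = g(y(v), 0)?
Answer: 0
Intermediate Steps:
N(v) = 0
L(W) = 0 (L(W) = (6*0)*3 = 0*3 = 0)
L(20)*(177 + (-141 + N(-2))*(M(9, -15) + 100)) = 0*(177 + (-141 + 0)*(-15 + 100)) = 0*(177 - 141*85) = 0*(177 - 11985) = 0*(-11808) = 0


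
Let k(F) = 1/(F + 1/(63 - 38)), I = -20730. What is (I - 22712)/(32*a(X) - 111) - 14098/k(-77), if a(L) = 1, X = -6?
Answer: 2143925658/1975 ≈ 1.0855e+6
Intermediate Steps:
k(F) = 1/(1/25 + F) (k(F) = 1/(F + 1/25) = 1/(1/25 + F))
(I - 22712)/(32*a(X) - 111) - 14098/k(-77) = (-20730 - 22712)/(32*1 - 111) - 14098/(25/(1 + 25*(-77))) = -43442/(32 - 111) - 14098/(25/(1 - 1925)) = -43442/(-79) - 14098/(25/(-1924)) = -43442*(-1/79) - 14098/(25*(-1/1924)) = 43442/79 - 14098/(-25/1924) = 43442/79 - 14098*(-1924/25) = 43442/79 + 27124552/25 = 2143925658/1975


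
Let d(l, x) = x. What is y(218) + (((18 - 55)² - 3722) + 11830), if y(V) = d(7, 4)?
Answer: 9481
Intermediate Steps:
y(V) = 4
y(218) + (((18 - 55)² - 3722) + 11830) = 4 + (((18 - 55)² - 3722) + 11830) = 4 + (((-37)² - 3722) + 11830) = 4 + ((1369 - 3722) + 11830) = 4 + (-2353 + 11830) = 4 + 9477 = 9481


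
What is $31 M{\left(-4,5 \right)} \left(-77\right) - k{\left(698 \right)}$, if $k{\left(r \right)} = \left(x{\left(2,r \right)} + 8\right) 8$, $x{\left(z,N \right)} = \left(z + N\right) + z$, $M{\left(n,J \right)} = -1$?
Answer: $-3293$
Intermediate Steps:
$x{\left(z,N \right)} = N + 2 z$ ($x{\left(z,N \right)} = \left(N + z\right) + z = N + 2 z$)
$k{\left(r \right)} = 96 + 8 r$ ($k{\left(r \right)} = \left(\left(r + 2 \cdot 2\right) + 8\right) 8 = \left(\left(r + 4\right) + 8\right) 8 = \left(\left(4 + r\right) + 8\right) 8 = \left(12 + r\right) 8 = 96 + 8 r$)
$31 M{\left(-4,5 \right)} \left(-77\right) - k{\left(698 \right)} = 31 \left(-1\right) \left(-77\right) - \left(96 + 8 \cdot 698\right) = \left(-31\right) \left(-77\right) - \left(96 + 5584\right) = 2387 - 5680 = -3293$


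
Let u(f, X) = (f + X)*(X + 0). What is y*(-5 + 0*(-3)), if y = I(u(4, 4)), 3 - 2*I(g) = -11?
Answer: -35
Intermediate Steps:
u(f, X) = X*(X + f) (u(f, X) = (X + f)*X = X*(X + f))
I(g) = 7 (I(g) = 3/2 - ½*(-11) = 3/2 + 11/2 = 7)
y = 7
y*(-5 + 0*(-3)) = 7*(-5 + 0*(-3)) = 7*(-5 + 0) = 7*(-5) = -35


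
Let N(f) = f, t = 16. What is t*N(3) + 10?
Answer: 58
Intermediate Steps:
t*N(3) + 10 = 16*3 + 10 = 48 + 10 = 58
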